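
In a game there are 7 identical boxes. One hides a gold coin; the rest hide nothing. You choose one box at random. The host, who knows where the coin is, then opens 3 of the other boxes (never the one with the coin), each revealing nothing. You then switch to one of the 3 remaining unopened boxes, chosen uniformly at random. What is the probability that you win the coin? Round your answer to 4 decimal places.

Your original box holds the coin with probability 1/7, so the other 6 collectively hold it with probability 6/7.
The host can always find 3 empty boxes to open, so the reveals don't change that 6/7; it is now spread over the 3 remaining unopened boxes.
P(win by switching) = (6/7) · (1/3) = 2/7 ≈ 0.2857.

0.2857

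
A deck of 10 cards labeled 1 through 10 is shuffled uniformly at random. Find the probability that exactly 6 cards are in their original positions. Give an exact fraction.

Choose which 6 of the 10 are fixed: C(10,6) = 210 ways.
The remaining 4 must have no fixed point: D(4) = 9.
P = 210·9/3628800 = 1/1920.

1/1920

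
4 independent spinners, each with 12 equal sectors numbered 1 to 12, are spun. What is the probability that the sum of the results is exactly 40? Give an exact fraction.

There are 12^4 = 20736 equally likely outcomes.
The number of ordered 4-tuples from {1,…,12} summing to 40 is 165.
P(sum = 40) = 165/20736 = 55/6912.

55/6912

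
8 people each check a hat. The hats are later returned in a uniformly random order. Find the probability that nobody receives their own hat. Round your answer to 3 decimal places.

This is the derangement probability: permutations of 8 with no fixed point.
D(8) = 8! · (1 − 1/1! + 1/2! − ··· + (−1)^8/8!) = 14833.
P = 14833/40320 = 2119/5760 ≈ 0.368.

0.368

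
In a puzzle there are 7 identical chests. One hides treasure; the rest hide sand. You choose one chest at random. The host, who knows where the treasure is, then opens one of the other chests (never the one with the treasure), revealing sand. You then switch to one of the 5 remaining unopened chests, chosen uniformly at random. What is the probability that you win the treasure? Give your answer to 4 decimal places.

Your original chest holds the treasure with probability 1/7, so the other 6 collectively hold it with probability 6/7.
The host can always find an empty chest to open, so this doesn't change that 6/7; it is now spread over the 5 remaining unopened chests.
P(win by switching) = (6/7) · (1/5) = 6/35 ≈ 0.1714.

0.1714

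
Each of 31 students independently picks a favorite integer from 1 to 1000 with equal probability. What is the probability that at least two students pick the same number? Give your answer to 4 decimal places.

0.3749

It's easier to compute the probability that all 31 are distinct.
P(all distinct) = 1000/1000 · 999/1000 · ··· · 970/1000 ≈ 0.6251.
So the probability of at least one match is 1 − 0.6251 = 0.3749.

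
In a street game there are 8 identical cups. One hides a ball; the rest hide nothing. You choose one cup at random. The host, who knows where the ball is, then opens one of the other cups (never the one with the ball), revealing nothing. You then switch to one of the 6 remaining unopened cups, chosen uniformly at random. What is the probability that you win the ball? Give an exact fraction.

7/48

Your original cup holds the ball with probability 1/8, so the other 7 collectively hold it with probability 7/8.
The host can always find an empty cup to open, so this doesn't change that 7/8; it is now spread over the 6 remaining unopened cups.
P(win by switching) = (7/8) · (1/6) = 7/48.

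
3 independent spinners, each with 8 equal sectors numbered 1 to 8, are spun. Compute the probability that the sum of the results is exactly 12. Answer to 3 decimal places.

There are 8^3 = 512 equally likely outcomes.
The number of ordered 3-tuples from {1,…,8} summing to 12 is 46.
P(sum = 12) = 46/512 = 23/256 ≈ 0.090.

0.090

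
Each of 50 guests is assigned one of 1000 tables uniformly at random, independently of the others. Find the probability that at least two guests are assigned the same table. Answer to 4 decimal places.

0.7123

It's easier to compute the probability that all 50 are distinct.
P(all distinct) = 1000/1000 · 999/1000 · ··· · 951/1000 ≈ 0.2877.
So the probability of at least one match is 1 − 0.2877 = 0.7123.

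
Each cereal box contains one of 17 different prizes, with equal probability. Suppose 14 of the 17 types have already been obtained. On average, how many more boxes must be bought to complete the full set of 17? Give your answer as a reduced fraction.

Starting from 14 distinct types, each trial gives a new one with probability (17−i)/17 when i types are held, so the wait for the next new type is 17/(17−i).
E = 17/3 + 17/2 + 17/1 = 187/6.

187/6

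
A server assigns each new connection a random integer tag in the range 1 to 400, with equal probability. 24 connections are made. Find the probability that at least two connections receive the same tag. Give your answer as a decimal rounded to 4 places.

0.5054

It's easier to compute the probability that all 24 are distinct.
P(all distinct) = 400/400 · 399/400 · ··· · 377/400 ≈ 0.4946.
So the probability of at least one match is 1 − 0.4946 = 0.5054.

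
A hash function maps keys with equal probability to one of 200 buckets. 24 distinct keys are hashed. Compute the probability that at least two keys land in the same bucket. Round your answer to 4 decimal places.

0.7625

It's easier to compute the probability that all 24 are distinct.
P(all distinct) = 200/200 · 199/200 · ··· · 177/200 ≈ 0.2375.
So the probability of at least one match is 1 − 0.2375 = 0.7625.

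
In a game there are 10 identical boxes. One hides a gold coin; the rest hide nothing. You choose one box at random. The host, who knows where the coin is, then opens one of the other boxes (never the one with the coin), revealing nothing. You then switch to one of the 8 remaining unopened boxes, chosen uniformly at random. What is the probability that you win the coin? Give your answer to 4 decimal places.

0.1125

Your original box holds the coin with probability 1/10, so the other 9 collectively hold it with probability 9/10.
The host can always find an empty box to open, so this doesn't change that 9/10; it is now spread over the 8 remaining unopened boxes.
P(win by switching) = (9/10) · (1/8) = 9/80 ≈ 0.1125.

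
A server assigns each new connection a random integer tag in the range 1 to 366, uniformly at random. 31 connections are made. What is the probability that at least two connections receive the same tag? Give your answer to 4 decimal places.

It's easier to compute the probability that all 31 are distinct.
P(all distinct) = 366/366 · 365/366 · ··· · 336/366 ≈ 0.2705.
So the probability of at least one match is 1 − 0.2705 = 0.7295.

0.7295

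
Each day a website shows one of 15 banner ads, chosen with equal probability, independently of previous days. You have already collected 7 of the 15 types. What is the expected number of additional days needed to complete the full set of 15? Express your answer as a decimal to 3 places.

Starting from 7 distinct types, each trial gives a new one with probability (15−i)/15 when i types are held, so the wait for the next new type is 15/(15−i).
E = 15/8 + 15/7 + 15/6 + 15/5 + 15/4 + 15/3 + 15/2 + 15/1 = 2283/56 ≈ 40.768.

40.768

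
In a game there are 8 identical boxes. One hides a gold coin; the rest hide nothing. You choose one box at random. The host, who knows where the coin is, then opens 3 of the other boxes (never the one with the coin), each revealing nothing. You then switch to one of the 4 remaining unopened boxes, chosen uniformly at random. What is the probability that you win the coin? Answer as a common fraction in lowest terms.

Your original box holds the coin with probability 1/8, so the other 7 collectively hold it with probability 7/8.
The host can always find 3 empty boxes to open, so the reveals don't change that 7/8; it is now spread over the 4 remaining unopened boxes.
P(win by switching) = (7/8) · (1/4) = 7/32.

7/32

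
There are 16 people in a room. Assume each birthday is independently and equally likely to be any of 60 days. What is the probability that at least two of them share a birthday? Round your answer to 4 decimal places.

It's easier to compute the probability that all 16 are distinct.
P(all distinct) = 60/60 · 59/60 · ··· · 45/60 ≈ 0.1110.
So the probability of at least one match is 1 − 0.1110 = 0.8890.

0.8890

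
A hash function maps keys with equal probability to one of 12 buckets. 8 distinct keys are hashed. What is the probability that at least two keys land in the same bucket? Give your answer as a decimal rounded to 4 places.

0.9536

It's easier to compute the probability that all 8 are distinct.
P(all distinct) = 12/12 · 11/12 · ··· · 5/12 ≈ 0.0464.
So the probability of at least one match is 1 − 0.0464 = 0.9536.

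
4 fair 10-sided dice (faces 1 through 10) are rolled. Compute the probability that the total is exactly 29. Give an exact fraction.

There are 10^4 = 10000 equally likely outcomes.
The number of ordered 4-tuples from {1,…,10} summing to 29 is 348.
P(sum = 29) = 348/10000 = 87/2500.

87/2500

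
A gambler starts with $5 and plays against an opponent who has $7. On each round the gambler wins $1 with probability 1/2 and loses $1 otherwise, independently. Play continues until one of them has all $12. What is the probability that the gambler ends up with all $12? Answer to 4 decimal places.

0.4167

With a fair step, P(i) = ½P(i−1) + ½P(i+1) with P(0)=0, P(12)=1 has the linear solution P(i) = i/12.
P(5) = 5/12 ≈ 0.4167.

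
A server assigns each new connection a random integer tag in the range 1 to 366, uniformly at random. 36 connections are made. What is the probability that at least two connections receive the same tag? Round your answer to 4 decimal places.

0.8313

It's easier to compute the probability that all 36 are distinct.
P(all distinct) = 366/366 · 365/366 · ··· · 331/366 ≈ 0.1687.
So the probability of at least one match is 1 − 0.1687 = 0.8313.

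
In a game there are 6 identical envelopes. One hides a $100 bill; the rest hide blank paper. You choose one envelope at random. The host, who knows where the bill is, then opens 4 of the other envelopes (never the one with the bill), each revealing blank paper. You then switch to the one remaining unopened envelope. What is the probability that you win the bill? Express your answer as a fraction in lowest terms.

5/6

Your original envelope holds the bill with probability 1/6, so the other 5 collectively hold it with probability 5/6.
The host can always find 4 empty envelopes to open, so the reveals don't change that 5/6; it is now spread over the 1 remaining unopened envelope.
P(win by switching) = (5/6) · (1/1) = 5/6.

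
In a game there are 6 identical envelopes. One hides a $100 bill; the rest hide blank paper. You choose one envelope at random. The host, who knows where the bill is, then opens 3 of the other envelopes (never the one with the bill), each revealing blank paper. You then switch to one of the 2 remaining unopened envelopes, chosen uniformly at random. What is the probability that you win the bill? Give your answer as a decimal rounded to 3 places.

Your original envelope holds the bill with probability 1/6, so the other 5 collectively hold it with probability 5/6.
The host can always find 3 empty envelopes to open, so the reveals don't change that 5/6; it is now spread over the 2 remaining unopened envelopes.
P(win by switching) = (5/6) · (1/2) = 5/12 ≈ 0.417.

0.417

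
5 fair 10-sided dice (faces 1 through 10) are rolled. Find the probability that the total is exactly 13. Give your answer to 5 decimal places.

0.00495

There are 10^5 = 100000 equally likely outcomes.
The number of ordered 5-tuples from {1,…,10} summing to 13 is 495.
P(sum = 13) = 495/100000 = 99/20000 ≈ 0.00495.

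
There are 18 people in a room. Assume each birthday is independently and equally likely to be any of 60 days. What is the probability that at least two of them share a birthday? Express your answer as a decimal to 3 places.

0.942

It's easier to compute the probability that all 18 are distinct.
P(all distinct) = 60/60 · 59/60 · ··· · 43/60 ≈ 0.058.
So the probability of at least one match is 1 − 0.058 = 0.942.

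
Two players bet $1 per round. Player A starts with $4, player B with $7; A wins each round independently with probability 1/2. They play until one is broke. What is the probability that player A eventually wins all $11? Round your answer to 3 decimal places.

0.364

With a fair step, P(i) = ½P(i−1) + ½P(i+1) with P(0)=0, P(11)=1 has the linear solution P(i) = i/11.
P(4) = 4/11 ≈ 0.364.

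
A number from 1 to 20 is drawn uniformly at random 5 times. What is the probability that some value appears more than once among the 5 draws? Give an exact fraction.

2093/5000

P(all 5 different) = 20/20 · 19/20 · ··· · 16/20 = 2907/5000.
P(at least two equal) = 1 − 2907/5000 = 2093/5000.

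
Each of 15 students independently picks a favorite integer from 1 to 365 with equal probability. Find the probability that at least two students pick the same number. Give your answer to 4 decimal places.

0.2529

It's easier to compute the probability that all 15 are distinct.
P(all distinct) = 365/365 · 364/365 · ··· · 351/365 ≈ 0.7471.
So the probability of at least one match is 1 − 0.7471 = 0.2529.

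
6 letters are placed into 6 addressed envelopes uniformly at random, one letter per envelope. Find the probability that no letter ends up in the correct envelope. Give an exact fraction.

53/144

This is the derangement probability: permutations of 6 with no fixed point.
D(6) = 6! · (1 − 1/1! + 1/2! − ··· + (−1)^6/6!) = 265.
P = 265/720 = 53/144.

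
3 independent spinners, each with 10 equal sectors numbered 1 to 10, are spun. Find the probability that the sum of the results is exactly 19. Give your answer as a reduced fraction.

69/1000

There are 10^3 = 1000 equally likely outcomes.
The number of ordered 3-tuples from {1,…,10} summing to 19 is 69.
P(sum = 19) = 69/1000.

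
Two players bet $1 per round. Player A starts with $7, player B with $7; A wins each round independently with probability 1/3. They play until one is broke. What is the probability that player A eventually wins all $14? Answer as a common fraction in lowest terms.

1/129

Let r = q/p = (2/3)/(1/3) = 2. The recurrence P(i) = p·P(i+1) + q·P(i−1) with P(0)=0, P(14)=1 gives P(i) = (1 − r^i)/(1 − r^14).
P(7) = (1 − (2)^7) / (1 − (2)^14) = 1/129.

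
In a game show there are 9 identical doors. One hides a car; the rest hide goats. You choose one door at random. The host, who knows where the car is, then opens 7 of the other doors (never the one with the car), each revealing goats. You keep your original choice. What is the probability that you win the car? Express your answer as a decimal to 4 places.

0.1111

The host can always open 7 empty doors regardless of your choice, so the reveals give no information about your original door.
P(win by staying) = 1/9 ≈ 0.1111.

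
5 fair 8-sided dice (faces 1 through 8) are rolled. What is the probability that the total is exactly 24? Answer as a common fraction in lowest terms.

595/8192

There are 8^5 = 32768 equally likely outcomes.
The number of ordered 5-tuples from {1,…,8} summing to 24 is 2380.
P(sum = 24) = 2380/32768 = 595/8192.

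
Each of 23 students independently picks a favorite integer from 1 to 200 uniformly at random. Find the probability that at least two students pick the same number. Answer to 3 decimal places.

0.732

It's easier to compute the probability that all 23 are distinct.
P(all distinct) = 200/200 · 199/200 · ··· · 178/200 ≈ 0.268.
So the probability of at least one match is 1 − 0.268 = 0.732.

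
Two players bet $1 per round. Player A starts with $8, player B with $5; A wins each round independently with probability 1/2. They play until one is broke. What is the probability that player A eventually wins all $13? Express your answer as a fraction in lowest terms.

With a fair step, P(i) = ½P(i−1) + ½P(i+1) with P(0)=0, P(13)=1 has the linear solution P(i) = i/13.
P(8) = 8/13.

8/13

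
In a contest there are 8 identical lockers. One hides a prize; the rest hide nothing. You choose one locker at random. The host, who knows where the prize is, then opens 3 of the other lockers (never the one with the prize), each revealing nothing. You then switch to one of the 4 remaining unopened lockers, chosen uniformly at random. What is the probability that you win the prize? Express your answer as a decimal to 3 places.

0.219

Your original locker holds the prize with probability 1/8, so the other 7 collectively hold it with probability 7/8.
The host can always find 3 empty lockers to open, so the reveals don't change that 7/8; it is now spread over the 4 remaining unopened lockers.
P(win by switching) = (7/8) · (1/4) = 7/32 ≈ 0.219.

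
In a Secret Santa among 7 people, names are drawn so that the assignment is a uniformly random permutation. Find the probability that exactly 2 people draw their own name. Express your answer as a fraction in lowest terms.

Choose which 2 of the 7 are fixed: C(7,2) = 21 ways.
The remaining 5 must have no fixed point: D(5) = 44.
P = 21·44/5040 = 11/60.

11/60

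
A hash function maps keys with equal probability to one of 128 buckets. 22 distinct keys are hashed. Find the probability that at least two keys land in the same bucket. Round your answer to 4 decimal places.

0.8527

It's easier to compute the probability that all 22 are distinct.
P(all distinct) = 128/128 · 127/128 · ··· · 107/128 ≈ 0.1473.
So the probability of at least one match is 1 − 0.1473 = 0.8527.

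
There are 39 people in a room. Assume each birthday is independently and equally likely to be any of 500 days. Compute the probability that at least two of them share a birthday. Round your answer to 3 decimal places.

0.782

It's easier to compute the probability that all 39 are distinct.
P(all distinct) = 500/500 · 499/500 · ··· · 462/500 ≈ 0.218.
So the probability of at least one match is 1 − 0.218 = 0.782.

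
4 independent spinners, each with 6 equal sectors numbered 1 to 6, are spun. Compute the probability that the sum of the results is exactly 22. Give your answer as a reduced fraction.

5/648

There are 6^4 = 1296 equally likely outcomes.
The number of ordered 4-tuples from {1,…,6} summing to 22 is 10.
P(sum = 22) = 10/1296 = 5/648.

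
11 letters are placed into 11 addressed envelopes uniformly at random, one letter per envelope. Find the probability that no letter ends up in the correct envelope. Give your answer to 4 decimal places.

0.3679

This is the derangement probability: permutations of 11 with no fixed point.
D(11) = 11! · (1 − 1/1! + 1/2! − ··· + (−1)^11/11!) = 14684570.
P = 14684570/39916800 = 1468457/3991680 ≈ 0.3679.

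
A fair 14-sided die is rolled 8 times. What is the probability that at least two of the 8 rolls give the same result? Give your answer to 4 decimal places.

P(all 8 different) = 14/14 · 13/14 · ··· · 7/14 ≈ 0.0820.
P(at least two equal) = 1 − 0.0820 = 0.9180.

0.9180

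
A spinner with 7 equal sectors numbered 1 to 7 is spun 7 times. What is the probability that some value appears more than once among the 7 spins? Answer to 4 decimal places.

P(all 7 different) = 7/7 · 6/7 · ··· · 1/7 ≈ 0.0061.
P(at least two equal) = 1 − 0.0061 = 0.9939.

0.9939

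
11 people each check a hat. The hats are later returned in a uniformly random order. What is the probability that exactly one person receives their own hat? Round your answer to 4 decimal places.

Choose which one is fixed: C(11,1) = 11 ways.
The remaining 10 must have no fixed point: D(10) = 1334961.
P = 11·1334961/39916800 = 16481/44800 ≈ 0.3679.

0.3679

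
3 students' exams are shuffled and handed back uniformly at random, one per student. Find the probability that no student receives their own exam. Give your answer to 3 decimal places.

This is the derangement probability: permutations of 3 with no fixed point.
D(3) = 3! · (1 − 1/1! + 1/2! − ··· + (−1)^3/3!) = 2.
P = 2/6 = 1/3 ≈ 0.333.

0.333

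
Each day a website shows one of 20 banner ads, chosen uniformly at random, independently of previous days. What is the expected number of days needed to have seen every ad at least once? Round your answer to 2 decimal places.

71.95

After i distinct types are collected, each trial gives a new one with probability (20−i)/20, so the expected wait for the next new type is 20/(20−i).
E = 20/20 + 20/19 + 20/18 + 20/17 + 20/16 + 20/15 + 20/14 + 20/13 + 20/12 + 20/11 + 20/10 + 20/9 + 20/8 + 20/7 + 20/6 + 20/5 + 20/4 + 20/3 + 20/2 + 20/1 = 279175675/3879876 ≈ 71.95.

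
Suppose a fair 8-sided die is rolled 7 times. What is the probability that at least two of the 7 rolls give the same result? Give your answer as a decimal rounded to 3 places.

P(all 7 different) = 8/8 · 7/8 · ··· · 2/8 ≈ 0.019.
P(at least two equal) = 1 − 0.019 = 0.981.

0.981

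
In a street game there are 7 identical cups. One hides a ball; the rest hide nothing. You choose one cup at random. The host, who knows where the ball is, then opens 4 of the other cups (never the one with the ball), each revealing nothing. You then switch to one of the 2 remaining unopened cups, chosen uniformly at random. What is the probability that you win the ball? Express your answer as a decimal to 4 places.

0.4286

Your original cup holds the ball with probability 1/7, so the other 6 collectively hold it with probability 6/7.
The host can always find 4 empty cups to open, so the reveals don't change that 6/7; it is now spread over the 2 remaining unopened cups.
P(win by switching) = (6/7) · (1/2) = 3/7 ≈ 0.4286.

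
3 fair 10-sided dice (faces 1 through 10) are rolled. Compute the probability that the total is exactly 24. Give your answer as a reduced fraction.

7/250

There are 10^3 = 1000 equally likely outcomes.
The number of ordered 3-tuples from {1,…,10} summing to 24 is 28.
P(sum = 24) = 28/1000 = 7/250.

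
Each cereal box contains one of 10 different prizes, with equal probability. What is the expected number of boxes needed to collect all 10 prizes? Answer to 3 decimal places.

After i distinct types are collected, each trial gives a new one with probability (10−i)/10, so the expected wait for the next new type is 10/(10−i).
E = 10/10 + 10/9 + 10/8 + 10/7 + 10/6 + 10/5 + 10/4 + 10/3 + 10/2 + 10/1 = 7381/252 ≈ 29.290.

29.290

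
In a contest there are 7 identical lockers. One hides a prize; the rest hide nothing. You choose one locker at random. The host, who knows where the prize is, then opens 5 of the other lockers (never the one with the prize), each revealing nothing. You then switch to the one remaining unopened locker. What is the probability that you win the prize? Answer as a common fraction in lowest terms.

6/7

Your original locker holds the prize with probability 1/7, so the other 6 collectively hold it with probability 6/7.
The host can always find 5 empty lockers to open, so the reveals don't change that 6/7; it is now spread over the 1 remaining unopened locker.
P(win by switching) = (6/7) · (1/1) = 6/7.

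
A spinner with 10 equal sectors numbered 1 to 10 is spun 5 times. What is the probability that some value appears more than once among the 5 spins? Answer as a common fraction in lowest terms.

P(all 5 different) = 10/10 · 9/10 · ··· · 6/10 = 189/625.
P(at least two equal) = 1 − 189/625 = 436/625.

436/625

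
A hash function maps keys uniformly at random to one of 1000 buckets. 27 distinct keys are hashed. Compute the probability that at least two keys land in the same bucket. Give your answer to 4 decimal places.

0.2982

It's easier to compute the probability that all 27 are distinct.
P(all distinct) = 1000/1000 · 999/1000 · ··· · 974/1000 ≈ 0.7018.
So the probability of at least one match is 1 − 0.7018 = 0.2982.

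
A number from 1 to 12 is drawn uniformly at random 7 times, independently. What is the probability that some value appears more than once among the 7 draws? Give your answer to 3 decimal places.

P(all 7 different) = 12/12 · 11/12 · ··· · 6/12 ≈ 0.111.
P(at least two equal) = 1 − 0.111 = 0.889.

0.889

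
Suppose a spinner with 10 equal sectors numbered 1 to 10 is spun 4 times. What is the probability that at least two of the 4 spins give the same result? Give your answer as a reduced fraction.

P(all 4 different) = 10/10 · 9/10 · ··· · 7/10 = 63/125.
P(at least two equal) = 1 − 63/125 = 62/125.

62/125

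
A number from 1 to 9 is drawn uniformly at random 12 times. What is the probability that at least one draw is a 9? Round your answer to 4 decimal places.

0.7567

P(no draw is a 9) = (8/9)^12 ≈ 0.2433.
P(at least one) = 1 − 0.2433 = 0.7567.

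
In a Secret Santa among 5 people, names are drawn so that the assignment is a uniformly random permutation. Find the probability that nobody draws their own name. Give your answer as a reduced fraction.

This is the derangement probability: permutations of 5 with no fixed point.
D(5) = 5! · (1 − 1/1! + 1/2! − ··· + (−1)^5/5!) = 44.
P = 44/120 = 11/30.

11/30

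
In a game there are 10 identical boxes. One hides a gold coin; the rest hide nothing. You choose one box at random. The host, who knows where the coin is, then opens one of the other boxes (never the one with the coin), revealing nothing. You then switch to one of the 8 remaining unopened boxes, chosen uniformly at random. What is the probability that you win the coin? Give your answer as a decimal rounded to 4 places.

Your original box holds the coin with probability 1/10, so the other 9 collectively hold it with probability 9/10.
The host can always find an empty box to open, so this doesn't change that 9/10; it is now spread over the 8 remaining unopened boxes.
P(win by switching) = (9/10) · (1/8) = 9/80 ≈ 0.1125.

0.1125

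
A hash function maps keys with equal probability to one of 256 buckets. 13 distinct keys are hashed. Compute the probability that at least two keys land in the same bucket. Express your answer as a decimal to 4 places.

0.2664

It's easier to compute the probability that all 13 are distinct.
P(all distinct) = 256/256 · 255/256 · ··· · 244/256 ≈ 0.7336.
So the probability of at least one match is 1 − 0.7336 = 0.2664.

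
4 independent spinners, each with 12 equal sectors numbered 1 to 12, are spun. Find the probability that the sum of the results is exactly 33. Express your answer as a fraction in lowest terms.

There are 12^4 = 20736 equally likely outcomes.
The number of ordered 4-tuples from {1,…,12} summing to 33 is 736.
P(sum = 33) = 736/20736 = 23/648.

23/648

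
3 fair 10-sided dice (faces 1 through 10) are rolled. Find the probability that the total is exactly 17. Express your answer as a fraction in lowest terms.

There are 10^3 = 1000 equally likely outcomes.
The number of ordered 3-tuples from {1,…,10} summing to 17 is 75.
P(sum = 17) = 75/1000 = 3/40.

3/40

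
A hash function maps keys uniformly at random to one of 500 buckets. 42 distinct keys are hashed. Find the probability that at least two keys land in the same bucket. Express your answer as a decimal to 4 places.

It's easier to compute the probability that all 42 are distinct.
P(all distinct) = 500/500 · 499/500 · ··· · 459/500 ≈ 0.1700.
So the probability of at least one match is 1 − 0.1700 = 0.8300.

0.8300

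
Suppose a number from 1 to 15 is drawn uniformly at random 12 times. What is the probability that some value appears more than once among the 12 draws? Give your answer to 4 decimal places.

P(all 12 different) = 15/15 · 14/15 · ··· · 4/15 ≈ 0.0017.
P(at least two equal) = 1 − 0.0017 = 0.9983.

0.9983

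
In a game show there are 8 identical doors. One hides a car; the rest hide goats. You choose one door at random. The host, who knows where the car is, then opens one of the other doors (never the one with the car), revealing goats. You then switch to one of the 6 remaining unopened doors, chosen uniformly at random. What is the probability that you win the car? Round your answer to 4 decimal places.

Your original door holds the car with probability 1/8, so the other 7 collectively hold it with probability 7/8.
The host can always find an empty door to open, so this doesn't change that 7/8; it is now spread over the 6 remaining unopened doors.
P(win by switching) = (7/8) · (1/6) = 7/48 ≈ 0.1458.

0.1458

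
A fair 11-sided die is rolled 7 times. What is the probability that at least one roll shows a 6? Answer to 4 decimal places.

P(no roll shows a 6) = (10/11)^7 ≈ 0.5132.
P(at least one) = 1 − 0.5132 = 0.4868.

0.4868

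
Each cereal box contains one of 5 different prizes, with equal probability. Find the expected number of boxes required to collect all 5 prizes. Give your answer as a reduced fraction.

137/12

After i distinct types are collected, each trial gives a new one with probability (5−i)/5, so the expected wait for the next new type is 5/(5−i).
E = 5/5 + 5/4 + 5/3 + 5/2 + 5/1 = 137/12.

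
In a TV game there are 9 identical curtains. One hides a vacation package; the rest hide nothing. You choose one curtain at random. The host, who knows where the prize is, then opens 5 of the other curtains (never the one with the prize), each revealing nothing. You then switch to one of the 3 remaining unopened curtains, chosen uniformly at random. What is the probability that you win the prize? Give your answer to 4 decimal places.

0.2963

Your original curtain holds the prize with probability 1/9, so the other 8 collectively hold it with probability 8/9.
The host can always find 5 empty curtains to open, so the reveals don't change that 8/9; it is now spread over the 3 remaining unopened curtains.
P(win by switching) = (8/9) · (1/3) = 8/27 ≈ 0.2963.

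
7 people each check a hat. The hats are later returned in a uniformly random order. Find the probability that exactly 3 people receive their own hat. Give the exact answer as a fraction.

Choose which 3 of the 7 are fixed: C(7,3) = 35 ways.
The remaining 4 must have no fixed point: D(4) = 9.
P = 35·9/5040 = 1/16.

1/16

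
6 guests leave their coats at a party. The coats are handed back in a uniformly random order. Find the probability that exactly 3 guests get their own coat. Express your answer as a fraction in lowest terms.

1/18

Choose which 3 of the 6 are fixed: C(6,3) = 20 ways.
The remaining 3 must have no fixed point: D(3) = 2.
P = 20·2/720 = 1/18.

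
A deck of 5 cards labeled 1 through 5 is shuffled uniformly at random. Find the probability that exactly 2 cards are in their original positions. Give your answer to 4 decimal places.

Choose which 2 of the 5 are fixed: C(5,2) = 10 ways.
The remaining 3 must have no fixed point: D(3) = 2.
P = 10·2/120 = 1/6 ≈ 0.1667.

0.1667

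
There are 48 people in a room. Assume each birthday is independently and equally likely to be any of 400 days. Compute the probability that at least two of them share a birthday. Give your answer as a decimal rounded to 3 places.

0.947

It's easier to compute the probability that all 48 are distinct.
P(all distinct) = 400/400 · 399/400 · ··· · 353/400 ≈ 0.053.
So the probability of at least one match is 1 − 0.053 = 0.947.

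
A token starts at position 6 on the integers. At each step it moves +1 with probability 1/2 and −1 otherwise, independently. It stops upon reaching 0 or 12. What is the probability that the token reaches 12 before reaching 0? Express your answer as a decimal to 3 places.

With a fair step, P(i) = ½P(i−1) + ½P(i+1) with P(0)=0, P(12)=1 has the linear solution P(i) = i/12.
P(6) = 6/12 = 1/2 ≈ 0.500.

0.500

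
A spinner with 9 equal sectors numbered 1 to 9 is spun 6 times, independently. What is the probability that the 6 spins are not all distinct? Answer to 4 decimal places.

0.8862

P(all 6 different) = 9/9 · 8/9 · ··· · 4/9 ≈ 0.1138.
P(at least two equal) = 1 − 0.1138 = 0.8862.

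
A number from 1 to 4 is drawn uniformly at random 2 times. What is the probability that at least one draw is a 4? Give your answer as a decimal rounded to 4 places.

0.4375

P(no draw is a 4) = (3/4)^2 ≈ 0.5625.
P(at least one) = 1 − 0.5625 = 0.4375.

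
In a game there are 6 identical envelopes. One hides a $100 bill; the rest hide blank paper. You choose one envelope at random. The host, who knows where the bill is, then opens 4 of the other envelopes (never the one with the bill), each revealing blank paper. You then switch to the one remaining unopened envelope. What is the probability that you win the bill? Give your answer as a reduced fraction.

5/6

Your original envelope holds the bill with probability 1/6, so the other 5 collectively hold it with probability 5/6.
The host can always find 4 empty envelopes to open, so the reveals don't change that 5/6; it is now spread over the 1 remaining unopened envelope.
P(win by switching) = (5/6) · (1/1) = 5/6.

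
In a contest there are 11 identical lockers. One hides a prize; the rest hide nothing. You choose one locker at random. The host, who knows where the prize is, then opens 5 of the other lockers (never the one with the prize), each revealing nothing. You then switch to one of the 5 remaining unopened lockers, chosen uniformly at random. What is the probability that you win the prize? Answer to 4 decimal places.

0.1818

Your original locker holds the prize with probability 1/11, so the other 10 collectively hold it with probability 10/11.
The host can always find 5 empty lockers to open, so the reveals don't change that 10/11; it is now spread over the 5 remaining unopened lockers.
P(win by switching) = (10/11) · (1/5) = 2/11 ≈ 0.1818.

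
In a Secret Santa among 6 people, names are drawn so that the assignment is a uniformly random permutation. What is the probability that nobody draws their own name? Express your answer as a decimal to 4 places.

0.3681

This is the derangement probability: permutations of 6 with no fixed point.
D(6) = 6! · (1 − 1/1! + 1/2! − ··· + (−1)^6/6!) = 265.
P = 265/720 = 53/144 ≈ 0.3681.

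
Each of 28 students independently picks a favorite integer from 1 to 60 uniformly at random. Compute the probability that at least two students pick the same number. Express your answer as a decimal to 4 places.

0.9995

It's easier to compute the probability that all 28 are distinct.
P(all distinct) = 60/60 · 59/60 · ··· · 33/60 ≈ 0.0005.
So the probability of at least one match is 1 − 0.0005 = 0.9995.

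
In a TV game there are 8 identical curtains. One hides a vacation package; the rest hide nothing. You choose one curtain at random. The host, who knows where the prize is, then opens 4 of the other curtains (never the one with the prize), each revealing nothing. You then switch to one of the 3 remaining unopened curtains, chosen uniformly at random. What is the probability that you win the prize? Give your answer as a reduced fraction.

7/24

Your original curtain holds the prize with probability 1/8, so the other 7 collectively hold it with probability 7/8.
The host can always find 4 empty curtains to open, so the reveals don't change that 7/8; it is now spread over the 3 remaining unopened curtains.
P(win by switching) = (7/8) · (1/3) = 7/24.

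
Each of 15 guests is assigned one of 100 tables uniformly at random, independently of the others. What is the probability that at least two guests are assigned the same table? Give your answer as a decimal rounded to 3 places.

0.669

It's easier to compute the probability that all 15 are distinct.
P(all distinct) = 100/100 · 99/100 · ··· · 86/100 ≈ 0.331.
So the probability of at least one match is 1 − 0.331 = 0.669.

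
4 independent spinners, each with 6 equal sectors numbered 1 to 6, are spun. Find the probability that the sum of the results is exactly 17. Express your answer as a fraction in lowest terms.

There are 6^4 = 1296 equally likely outcomes.
The number of ordered 4-tuples from {1,…,6} summing to 17 is 104.
P(sum = 17) = 104/1296 = 13/162.

13/162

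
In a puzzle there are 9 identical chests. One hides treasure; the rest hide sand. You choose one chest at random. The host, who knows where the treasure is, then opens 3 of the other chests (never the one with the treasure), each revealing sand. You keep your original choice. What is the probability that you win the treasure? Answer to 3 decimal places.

The host can always open 3 empty chests regardless of your choice, so the reveals give no information about your original chest.
P(win by staying) = 1/9 ≈ 0.111.

0.111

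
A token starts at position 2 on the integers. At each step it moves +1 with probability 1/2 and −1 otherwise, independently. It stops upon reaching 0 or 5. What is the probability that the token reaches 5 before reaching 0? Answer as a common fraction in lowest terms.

2/5

With a fair step, P(i) = ½P(i−1) + ½P(i+1) with P(0)=0, P(5)=1 has the linear solution P(i) = i/5.
P(2) = 2/5.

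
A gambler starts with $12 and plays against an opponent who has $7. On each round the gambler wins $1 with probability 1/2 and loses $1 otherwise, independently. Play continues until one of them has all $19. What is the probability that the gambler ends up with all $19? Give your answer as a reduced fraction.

12/19

With a fair step, P(i) = ½P(i−1) + ½P(i+1) with P(0)=0, P(19)=1 has the linear solution P(i) = i/19.
P(12) = 12/19.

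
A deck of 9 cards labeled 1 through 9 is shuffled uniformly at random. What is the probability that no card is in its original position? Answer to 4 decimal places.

This is the derangement probability: permutations of 9 with no fixed point.
D(9) = 9! · (1 − 1/1! + 1/2! − ··· + (−1)^9/9!) = 133496.
P = 133496/362880 = 16687/45360 ≈ 0.3679.

0.3679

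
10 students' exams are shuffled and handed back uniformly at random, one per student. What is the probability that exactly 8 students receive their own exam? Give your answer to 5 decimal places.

Choose which 8 of the 10 are fixed: C(10,8) = 45 ways.
The remaining 2 must have no fixed point: D(2) = 1.
P = 45·1/3628800 = 1/80640 ≈ 0.00001.

0.00001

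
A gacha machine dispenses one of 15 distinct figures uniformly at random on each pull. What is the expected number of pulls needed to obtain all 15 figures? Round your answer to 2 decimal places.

49.77

After i distinct types are collected, each trial gives a new one with probability (15−i)/15, so the expected wait for the next new type is 15/(15−i).
E = 15/15 + 15/14 + 15/13 + 15/12 + 15/11 + 15/10 + 15/9 + 15/8 + 15/7 + 15/6 + 15/5 + 15/4 + 15/3 + 15/2 + 15/1 = 1195757/24024 ≈ 49.77.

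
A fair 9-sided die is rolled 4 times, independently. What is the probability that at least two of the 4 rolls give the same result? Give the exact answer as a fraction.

P(all 4 different) = 9/9 · 8/9 · ··· · 6/9 = 112/243.
P(at least two equal) = 1 − 112/243 = 131/243.

131/243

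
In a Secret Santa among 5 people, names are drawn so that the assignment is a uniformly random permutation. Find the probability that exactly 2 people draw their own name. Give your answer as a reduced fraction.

Choose which 2 of the 5 are fixed: C(5,2) = 10 ways.
The remaining 3 must have no fixed point: D(3) = 2.
P = 10·2/120 = 1/6.

1/6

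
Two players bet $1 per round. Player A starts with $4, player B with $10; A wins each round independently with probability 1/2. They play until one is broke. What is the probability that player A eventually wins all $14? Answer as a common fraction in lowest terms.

With a fair step, P(i) = ½P(i−1) + ½P(i+1) with P(0)=0, P(14)=1 has the linear solution P(i) = i/14.
P(4) = 4/14 = 2/7.

2/7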